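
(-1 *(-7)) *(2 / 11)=14 / 11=1.27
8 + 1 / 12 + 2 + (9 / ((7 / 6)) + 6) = 1999 / 84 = 23.80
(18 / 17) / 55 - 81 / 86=-74187 / 80410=-0.92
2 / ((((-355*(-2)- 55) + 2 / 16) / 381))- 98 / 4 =-81539 / 3494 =-23.34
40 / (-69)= -40 / 69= -0.58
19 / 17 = 1.12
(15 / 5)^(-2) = 1 / 9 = 0.11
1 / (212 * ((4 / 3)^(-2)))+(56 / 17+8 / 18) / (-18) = -14546 / 72981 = -0.20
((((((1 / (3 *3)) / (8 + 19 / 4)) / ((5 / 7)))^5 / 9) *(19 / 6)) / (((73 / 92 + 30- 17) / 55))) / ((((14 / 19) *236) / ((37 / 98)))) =21195101312 / 25740729034578884739375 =0.00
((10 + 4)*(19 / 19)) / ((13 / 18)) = 252 / 13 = 19.38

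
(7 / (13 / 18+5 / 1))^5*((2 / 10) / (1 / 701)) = 22262336532576 / 57963703715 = 384.07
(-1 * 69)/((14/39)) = -2691/14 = -192.21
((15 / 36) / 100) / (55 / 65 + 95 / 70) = 91 / 48120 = 0.00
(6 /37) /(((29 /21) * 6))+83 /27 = 89626 /28971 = 3.09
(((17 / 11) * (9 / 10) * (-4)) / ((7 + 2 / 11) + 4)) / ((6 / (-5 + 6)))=-17 / 205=-0.08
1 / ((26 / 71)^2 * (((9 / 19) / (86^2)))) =177095371 / 1521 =116433.51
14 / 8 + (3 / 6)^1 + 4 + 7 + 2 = 61 / 4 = 15.25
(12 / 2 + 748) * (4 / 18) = 1508 / 9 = 167.56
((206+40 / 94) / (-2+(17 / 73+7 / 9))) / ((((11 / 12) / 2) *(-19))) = 6953688 / 290225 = 23.96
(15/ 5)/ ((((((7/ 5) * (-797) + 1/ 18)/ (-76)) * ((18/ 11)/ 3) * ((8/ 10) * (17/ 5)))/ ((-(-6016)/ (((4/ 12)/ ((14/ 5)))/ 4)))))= 47527603200/ 1707089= 27841.32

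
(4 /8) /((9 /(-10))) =-5 /9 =-0.56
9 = 9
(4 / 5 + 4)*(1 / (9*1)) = 8 / 15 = 0.53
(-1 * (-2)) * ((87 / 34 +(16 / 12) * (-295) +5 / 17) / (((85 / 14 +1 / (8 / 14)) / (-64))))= 71373568 / 11169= 6390.33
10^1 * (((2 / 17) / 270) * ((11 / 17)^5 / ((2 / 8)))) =1288408 / 651714363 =0.00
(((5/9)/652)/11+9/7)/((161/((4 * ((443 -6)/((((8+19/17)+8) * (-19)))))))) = -9876439/230097483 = -0.04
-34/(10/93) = -1581/5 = -316.20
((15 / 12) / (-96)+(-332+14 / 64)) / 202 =-127409 / 77568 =-1.64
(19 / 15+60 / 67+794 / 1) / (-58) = -800143 / 58290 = -13.73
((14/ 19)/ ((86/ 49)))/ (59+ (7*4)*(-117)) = -343/ 2628289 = -0.00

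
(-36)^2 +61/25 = 32461/25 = 1298.44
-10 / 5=-2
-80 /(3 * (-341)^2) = -80 /348843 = -0.00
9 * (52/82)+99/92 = 25587/3772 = 6.78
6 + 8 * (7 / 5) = 17.20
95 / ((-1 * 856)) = -95 / 856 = -0.11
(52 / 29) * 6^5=13943.17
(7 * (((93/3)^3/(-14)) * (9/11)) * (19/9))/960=-566029/21120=-26.80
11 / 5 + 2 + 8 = 61 / 5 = 12.20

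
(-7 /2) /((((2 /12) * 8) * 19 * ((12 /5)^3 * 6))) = -875 /525312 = -0.00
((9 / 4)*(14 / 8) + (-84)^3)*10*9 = -426744045 / 8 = -53343005.62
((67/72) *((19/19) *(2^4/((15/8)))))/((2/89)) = 47704/135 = 353.36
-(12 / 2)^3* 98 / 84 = -252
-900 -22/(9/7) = -8254/9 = -917.11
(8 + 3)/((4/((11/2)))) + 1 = 129/8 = 16.12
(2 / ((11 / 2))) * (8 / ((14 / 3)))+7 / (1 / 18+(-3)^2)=17526 / 12551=1.40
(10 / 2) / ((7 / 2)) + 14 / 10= 99 / 35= 2.83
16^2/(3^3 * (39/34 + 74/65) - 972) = -565760/2011743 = -0.28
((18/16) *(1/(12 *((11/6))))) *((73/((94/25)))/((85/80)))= 16425/17578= 0.93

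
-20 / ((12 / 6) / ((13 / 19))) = -130 / 19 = -6.84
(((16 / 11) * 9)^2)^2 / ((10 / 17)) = 3654844416 / 73205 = 49926.16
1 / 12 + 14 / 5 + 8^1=653 / 60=10.88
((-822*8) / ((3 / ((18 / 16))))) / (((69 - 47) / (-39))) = 48087 / 11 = 4371.55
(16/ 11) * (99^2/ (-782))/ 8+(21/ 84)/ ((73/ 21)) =-251961/ 114172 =-2.21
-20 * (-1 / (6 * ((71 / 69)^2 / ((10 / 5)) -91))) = -0.04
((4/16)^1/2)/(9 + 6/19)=0.01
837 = 837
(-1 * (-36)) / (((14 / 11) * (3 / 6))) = 396 / 7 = 56.57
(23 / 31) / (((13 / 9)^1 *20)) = 207 / 8060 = 0.03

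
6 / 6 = 1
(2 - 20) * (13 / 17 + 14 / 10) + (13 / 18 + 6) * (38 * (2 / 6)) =105991 / 2295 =46.18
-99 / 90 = -11 / 10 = -1.10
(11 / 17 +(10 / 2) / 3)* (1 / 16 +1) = 59 / 24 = 2.46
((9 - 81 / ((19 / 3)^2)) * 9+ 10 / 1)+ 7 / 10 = 265427 / 3610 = 73.53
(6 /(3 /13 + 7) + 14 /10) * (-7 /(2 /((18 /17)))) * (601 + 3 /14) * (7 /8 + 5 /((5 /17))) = -1419080949 /15980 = -88803.56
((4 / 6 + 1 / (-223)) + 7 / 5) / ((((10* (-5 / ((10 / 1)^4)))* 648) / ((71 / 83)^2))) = -173864090 / 373308021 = -0.47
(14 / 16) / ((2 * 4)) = 7 / 64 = 0.11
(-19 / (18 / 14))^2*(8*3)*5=707560 / 27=26205.93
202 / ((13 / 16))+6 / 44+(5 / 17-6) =1181689 / 4862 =243.05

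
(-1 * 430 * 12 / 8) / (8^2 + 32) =-215 / 32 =-6.72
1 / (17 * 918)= 0.00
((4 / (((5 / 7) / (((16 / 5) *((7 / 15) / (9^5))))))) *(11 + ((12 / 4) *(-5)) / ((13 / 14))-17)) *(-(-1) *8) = -802816 / 31984875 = -0.03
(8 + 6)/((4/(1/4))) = 7/8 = 0.88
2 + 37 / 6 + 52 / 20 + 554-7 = 16733 / 30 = 557.77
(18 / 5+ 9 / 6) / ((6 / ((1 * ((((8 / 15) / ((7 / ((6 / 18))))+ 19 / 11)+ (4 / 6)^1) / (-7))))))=-142511 / 485100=-0.29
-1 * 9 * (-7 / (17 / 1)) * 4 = 252 / 17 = 14.82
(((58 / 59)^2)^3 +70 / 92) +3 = 9048392176917 / 1940304547486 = 4.66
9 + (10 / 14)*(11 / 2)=181 / 14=12.93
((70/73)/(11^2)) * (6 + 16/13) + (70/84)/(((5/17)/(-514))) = -501668161/344487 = -1456.28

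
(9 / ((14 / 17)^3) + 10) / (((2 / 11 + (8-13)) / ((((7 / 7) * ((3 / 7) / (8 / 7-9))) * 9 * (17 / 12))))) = 3.77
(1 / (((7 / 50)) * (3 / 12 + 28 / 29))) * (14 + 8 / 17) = 475600 / 5593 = 85.03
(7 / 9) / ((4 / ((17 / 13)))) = 119 / 468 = 0.25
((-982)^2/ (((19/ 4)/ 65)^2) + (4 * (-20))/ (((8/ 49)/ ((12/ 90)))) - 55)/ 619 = 195564776879/ 670377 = 291723.58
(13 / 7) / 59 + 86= 35531 / 413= 86.03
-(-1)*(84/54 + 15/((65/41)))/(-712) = -1289/83304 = -0.02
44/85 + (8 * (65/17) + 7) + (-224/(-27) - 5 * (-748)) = 3786.40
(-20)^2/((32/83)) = 2075/2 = 1037.50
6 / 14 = 0.43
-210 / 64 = -105 / 32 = -3.28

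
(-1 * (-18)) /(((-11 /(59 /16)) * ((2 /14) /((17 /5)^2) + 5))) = -358071 /297440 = -1.20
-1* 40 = -40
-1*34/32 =-17/16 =-1.06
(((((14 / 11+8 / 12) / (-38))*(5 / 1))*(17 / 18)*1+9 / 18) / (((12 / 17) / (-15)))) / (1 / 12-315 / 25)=1242275 / 2825262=0.44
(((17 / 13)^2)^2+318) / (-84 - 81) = -9165919 / 4712565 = -1.94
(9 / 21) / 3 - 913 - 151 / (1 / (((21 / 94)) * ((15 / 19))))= -11745495 / 12502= -939.49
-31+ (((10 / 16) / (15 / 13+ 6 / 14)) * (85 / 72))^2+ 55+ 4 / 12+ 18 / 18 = 175781669737 / 6879707136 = 25.55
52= 52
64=64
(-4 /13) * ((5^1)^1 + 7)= -48 /13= -3.69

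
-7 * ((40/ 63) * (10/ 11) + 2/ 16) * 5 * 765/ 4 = -1654525/ 352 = -4700.36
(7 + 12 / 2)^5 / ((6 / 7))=2599051 / 6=433175.17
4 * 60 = 240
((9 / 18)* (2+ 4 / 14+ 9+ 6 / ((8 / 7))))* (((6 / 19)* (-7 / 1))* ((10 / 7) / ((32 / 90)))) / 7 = -312525 / 29792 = -10.49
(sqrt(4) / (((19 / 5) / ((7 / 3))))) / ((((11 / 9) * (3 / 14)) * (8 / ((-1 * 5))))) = -1225 / 418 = -2.93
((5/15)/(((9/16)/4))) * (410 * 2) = 52480/27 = 1943.70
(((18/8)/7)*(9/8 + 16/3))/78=155/5824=0.03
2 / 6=1 / 3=0.33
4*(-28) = -112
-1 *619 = -619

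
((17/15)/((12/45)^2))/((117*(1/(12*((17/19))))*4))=1445/3952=0.37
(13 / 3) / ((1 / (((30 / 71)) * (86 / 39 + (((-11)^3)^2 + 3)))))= 690910820 / 213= 3243712.77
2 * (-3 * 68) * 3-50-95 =-1369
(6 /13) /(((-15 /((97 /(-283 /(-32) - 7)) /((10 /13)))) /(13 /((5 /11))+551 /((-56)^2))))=-43766691 /722750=-60.56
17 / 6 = 2.83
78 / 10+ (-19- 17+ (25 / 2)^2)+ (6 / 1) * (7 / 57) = 48939 / 380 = 128.79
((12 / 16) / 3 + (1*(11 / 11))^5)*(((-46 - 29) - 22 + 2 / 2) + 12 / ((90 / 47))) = -673 / 6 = -112.17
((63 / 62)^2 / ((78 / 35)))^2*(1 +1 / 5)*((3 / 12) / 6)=428830605 / 39955212544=0.01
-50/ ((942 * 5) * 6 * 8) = -5/ 22608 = -0.00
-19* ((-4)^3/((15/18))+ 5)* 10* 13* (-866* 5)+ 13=-767908167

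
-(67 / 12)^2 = -4489 / 144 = -31.17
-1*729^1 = -729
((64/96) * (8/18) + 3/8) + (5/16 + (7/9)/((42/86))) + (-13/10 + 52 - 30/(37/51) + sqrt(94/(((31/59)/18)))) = 317683/26640 + 6 * sqrt(85963)/31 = 68.67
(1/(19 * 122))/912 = 1/2114016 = 0.00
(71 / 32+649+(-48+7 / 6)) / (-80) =-58021 / 7680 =-7.55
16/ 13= 1.23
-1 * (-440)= 440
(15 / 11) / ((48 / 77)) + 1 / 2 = 43 / 16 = 2.69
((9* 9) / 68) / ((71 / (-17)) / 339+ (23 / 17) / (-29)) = -796311 / 39424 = -20.20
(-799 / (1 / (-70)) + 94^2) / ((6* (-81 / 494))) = -15997202 / 243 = -65832.11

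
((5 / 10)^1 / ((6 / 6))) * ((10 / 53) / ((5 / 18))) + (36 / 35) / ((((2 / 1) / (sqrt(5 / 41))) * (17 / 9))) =162 * sqrt(205) / 24395 + 18 / 53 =0.43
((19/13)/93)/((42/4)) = 38/25389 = 0.00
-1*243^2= -59049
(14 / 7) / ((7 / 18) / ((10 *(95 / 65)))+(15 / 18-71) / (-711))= 15.96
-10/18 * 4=-20/9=-2.22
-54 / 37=-1.46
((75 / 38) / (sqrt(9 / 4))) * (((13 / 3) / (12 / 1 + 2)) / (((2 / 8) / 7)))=11.40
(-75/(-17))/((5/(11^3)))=19965/17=1174.41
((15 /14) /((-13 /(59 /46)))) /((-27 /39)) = 0.15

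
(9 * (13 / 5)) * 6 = 140.40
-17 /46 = -0.37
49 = 49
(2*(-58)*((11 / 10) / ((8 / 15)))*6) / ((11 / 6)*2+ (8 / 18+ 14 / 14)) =-25839 / 92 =-280.86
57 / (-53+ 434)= 19 / 127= 0.15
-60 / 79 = -0.76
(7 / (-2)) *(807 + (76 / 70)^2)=-990019 / 350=-2828.63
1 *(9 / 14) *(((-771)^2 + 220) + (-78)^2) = 5406705 / 14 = 386193.21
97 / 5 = 19.40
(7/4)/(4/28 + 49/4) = 49/347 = 0.14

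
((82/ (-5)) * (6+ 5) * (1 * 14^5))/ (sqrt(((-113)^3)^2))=-485117248/ 7214485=-67.24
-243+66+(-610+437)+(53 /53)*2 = -348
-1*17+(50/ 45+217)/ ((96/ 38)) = 29953/ 432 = 69.34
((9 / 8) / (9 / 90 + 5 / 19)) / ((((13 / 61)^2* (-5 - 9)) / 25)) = -26512125 / 217672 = -121.80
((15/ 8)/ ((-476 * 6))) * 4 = -5/ 1904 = -0.00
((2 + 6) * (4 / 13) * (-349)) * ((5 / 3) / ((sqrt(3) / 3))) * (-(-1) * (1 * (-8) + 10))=-111680 * sqrt(3) / 39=-4959.88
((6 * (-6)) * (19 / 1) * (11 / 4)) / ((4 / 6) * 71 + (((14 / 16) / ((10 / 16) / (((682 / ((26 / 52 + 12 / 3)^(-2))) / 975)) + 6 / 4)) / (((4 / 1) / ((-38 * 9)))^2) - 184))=-135115992 / 287743993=-0.47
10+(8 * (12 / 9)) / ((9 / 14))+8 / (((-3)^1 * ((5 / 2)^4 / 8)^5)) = 68471342016806254 / 2574920654296875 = 26.59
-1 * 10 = -10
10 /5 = 2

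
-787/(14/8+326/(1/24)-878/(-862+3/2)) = -5417708/53879487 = -0.10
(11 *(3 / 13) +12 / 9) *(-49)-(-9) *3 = -162.72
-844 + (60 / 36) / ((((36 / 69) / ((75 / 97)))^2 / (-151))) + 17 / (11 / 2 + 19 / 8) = -13226310959 / 9484272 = -1394.55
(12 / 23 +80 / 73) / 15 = 2716 / 25185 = 0.11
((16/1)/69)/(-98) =-0.00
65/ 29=2.24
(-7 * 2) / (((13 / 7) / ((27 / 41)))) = -2646 / 533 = -4.96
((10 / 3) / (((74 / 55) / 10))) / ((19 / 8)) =22000 / 2109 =10.43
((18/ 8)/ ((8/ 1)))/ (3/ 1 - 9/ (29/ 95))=-87/ 8192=-0.01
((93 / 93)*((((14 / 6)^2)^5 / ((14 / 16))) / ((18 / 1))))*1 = 161414428 / 531441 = 303.73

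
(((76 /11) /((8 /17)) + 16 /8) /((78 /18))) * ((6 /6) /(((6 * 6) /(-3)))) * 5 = -1835 /1144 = -1.60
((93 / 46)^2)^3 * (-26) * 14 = -58876106693859 / 2368574224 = -24857.19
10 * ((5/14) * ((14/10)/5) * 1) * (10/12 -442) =-2647/6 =-441.17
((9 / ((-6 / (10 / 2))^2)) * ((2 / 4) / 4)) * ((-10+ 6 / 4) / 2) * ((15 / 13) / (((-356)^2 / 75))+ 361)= -1198.64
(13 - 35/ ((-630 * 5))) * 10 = 1171/ 9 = 130.11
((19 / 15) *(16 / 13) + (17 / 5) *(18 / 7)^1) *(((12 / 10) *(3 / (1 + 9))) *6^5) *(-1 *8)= -2624306688 / 11375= -230708.28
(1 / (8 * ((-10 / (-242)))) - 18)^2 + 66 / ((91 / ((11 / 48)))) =32675091 / 145600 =224.42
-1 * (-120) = 120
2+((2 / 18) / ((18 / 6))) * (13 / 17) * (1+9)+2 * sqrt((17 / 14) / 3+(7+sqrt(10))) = 1048 / 459+sqrt(1764 * sqrt(10)+13062) / 21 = 8.78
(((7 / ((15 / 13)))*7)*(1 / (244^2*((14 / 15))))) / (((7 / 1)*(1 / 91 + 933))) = 1183 / 10109689088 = 0.00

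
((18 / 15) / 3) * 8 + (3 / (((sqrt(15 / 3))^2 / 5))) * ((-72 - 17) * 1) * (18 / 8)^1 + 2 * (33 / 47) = -560377 / 940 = -596.15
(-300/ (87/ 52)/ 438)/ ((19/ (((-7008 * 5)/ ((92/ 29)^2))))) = 754000/ 10051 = 75.02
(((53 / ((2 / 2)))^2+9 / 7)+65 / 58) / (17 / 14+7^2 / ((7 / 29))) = 380477 / 27637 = 13.77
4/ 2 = 2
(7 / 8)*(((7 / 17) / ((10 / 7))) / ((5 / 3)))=1029 / 6800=0.15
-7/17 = -0.41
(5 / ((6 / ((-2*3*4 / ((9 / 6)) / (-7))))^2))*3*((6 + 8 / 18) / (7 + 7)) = 9280 / 9261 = 1.00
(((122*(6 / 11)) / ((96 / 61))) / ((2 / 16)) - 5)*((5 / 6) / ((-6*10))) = -611 / 132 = -4.63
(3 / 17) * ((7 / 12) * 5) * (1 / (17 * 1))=35 / 1156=0.03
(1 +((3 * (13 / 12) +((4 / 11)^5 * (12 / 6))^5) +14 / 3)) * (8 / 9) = 23186270719715807645406808946 / 2925370604714860495129416777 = 7.93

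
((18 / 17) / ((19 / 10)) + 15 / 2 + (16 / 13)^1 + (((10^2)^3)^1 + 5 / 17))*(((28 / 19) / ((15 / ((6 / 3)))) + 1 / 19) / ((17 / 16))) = 1590036569176 / 6781385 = 234470.77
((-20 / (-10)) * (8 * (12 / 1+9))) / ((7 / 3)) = 144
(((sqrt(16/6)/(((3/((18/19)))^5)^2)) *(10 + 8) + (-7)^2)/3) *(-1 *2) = -98/3 - 483729408 *sqrt(6)/6131066257801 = -32.67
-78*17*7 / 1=-9282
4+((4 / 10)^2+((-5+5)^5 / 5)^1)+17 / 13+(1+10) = 5352 / 325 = 16.47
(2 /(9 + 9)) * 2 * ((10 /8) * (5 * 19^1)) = 475 /18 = 26.39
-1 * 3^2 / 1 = -9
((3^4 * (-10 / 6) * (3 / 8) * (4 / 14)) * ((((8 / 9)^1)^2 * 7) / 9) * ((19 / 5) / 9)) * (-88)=26752 / 81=330.27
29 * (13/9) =377/9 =41.89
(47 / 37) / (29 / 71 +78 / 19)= 63403 / 225293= 0.28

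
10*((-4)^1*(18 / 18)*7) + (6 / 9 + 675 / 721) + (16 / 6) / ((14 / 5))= -600113 / 2163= -277.44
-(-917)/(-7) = -131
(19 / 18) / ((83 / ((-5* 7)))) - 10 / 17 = -26245 / 25398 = -1.03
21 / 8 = 2.62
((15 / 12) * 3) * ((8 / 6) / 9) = 5 / 9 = 0.56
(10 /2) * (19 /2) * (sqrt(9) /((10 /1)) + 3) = 627 /4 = 156.75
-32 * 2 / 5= -64 / 5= -12.80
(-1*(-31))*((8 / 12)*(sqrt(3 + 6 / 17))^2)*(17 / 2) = 589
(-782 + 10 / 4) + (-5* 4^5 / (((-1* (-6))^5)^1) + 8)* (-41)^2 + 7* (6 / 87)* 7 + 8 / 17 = 2771075131 / 239598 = 11565.52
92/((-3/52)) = -4784/3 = -1594.67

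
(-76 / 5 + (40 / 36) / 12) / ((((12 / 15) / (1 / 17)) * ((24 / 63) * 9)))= -28553 / 88128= -0.32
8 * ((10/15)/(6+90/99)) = 44/57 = 0.77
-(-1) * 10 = 10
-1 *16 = -16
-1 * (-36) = 36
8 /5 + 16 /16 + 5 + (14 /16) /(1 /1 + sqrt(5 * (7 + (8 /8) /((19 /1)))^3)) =8911 * sqrt(12730) /48094644 + 3654952879 /480946440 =7.62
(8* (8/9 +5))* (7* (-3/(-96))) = 371/36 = 10.31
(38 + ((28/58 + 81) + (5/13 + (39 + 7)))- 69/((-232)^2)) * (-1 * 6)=-348175485/349856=-995.20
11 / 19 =0.58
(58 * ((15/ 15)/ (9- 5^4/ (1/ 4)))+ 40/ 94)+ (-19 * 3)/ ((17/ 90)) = -12761796/ 42347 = -301.36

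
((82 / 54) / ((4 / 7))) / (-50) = -287 / 5400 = -0.05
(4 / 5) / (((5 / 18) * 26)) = 36 / 325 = 0.11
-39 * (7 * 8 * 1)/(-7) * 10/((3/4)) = 4160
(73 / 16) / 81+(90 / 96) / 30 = 227 / 2592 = 0.09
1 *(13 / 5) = 13 / 5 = 2.60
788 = 788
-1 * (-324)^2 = -104976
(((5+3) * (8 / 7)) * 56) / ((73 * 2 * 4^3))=4 / 73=0.05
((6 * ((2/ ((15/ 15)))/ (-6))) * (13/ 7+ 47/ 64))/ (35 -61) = 1161/ 5824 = 0.20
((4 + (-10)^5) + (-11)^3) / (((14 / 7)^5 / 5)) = -15832.34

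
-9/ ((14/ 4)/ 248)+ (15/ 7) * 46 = -3774/ 7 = -539.14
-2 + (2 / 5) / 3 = -28 / 15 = -1.87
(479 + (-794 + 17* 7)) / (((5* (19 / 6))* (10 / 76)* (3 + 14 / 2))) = -1176 / 125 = -9.41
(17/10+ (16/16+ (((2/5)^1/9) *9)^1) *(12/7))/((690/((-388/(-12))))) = 0.19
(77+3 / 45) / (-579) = -1156 / 8685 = -0.13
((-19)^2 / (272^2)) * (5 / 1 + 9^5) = 10659247 / 36992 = 288.15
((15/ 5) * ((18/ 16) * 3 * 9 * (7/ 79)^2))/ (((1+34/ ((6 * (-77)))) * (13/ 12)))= 24754653/ 34724924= 0.71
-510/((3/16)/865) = -2352800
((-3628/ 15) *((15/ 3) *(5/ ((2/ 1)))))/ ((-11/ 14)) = 126980/ 33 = 3847.88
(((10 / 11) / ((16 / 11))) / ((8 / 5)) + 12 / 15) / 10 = 381 / 3200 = 0.12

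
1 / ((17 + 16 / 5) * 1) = 5 / 101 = 0.05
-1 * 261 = -261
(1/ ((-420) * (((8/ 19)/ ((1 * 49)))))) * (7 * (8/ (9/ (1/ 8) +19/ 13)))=-12103/ 57300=-0.21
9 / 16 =0.56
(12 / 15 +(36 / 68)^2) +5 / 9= 21274 / 13005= 1.64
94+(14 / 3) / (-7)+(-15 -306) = -683 / 3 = -227.67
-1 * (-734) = 734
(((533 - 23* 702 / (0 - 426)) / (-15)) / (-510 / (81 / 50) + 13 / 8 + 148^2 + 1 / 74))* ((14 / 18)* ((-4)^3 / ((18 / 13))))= 0.06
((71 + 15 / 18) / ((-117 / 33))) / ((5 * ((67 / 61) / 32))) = -4627216 / 39195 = -118.06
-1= -1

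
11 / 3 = 3.67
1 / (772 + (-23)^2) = 0.00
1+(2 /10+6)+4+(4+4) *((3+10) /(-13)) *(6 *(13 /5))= -568 /5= -113.60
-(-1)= 1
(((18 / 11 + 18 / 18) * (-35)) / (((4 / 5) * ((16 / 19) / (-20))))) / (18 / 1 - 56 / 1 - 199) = -11.56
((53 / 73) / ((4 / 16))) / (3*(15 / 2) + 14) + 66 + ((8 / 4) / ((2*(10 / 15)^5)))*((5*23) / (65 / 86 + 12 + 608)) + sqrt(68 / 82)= sqrt(1394) / 41 + 20479047133 / 303454576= 68.40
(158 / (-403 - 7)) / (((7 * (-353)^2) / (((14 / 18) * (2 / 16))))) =-79 / 1839228840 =-0.00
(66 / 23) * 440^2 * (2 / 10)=111109.57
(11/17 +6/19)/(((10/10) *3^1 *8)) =311/7752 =0.04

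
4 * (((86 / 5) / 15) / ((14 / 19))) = 3268 / 525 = 6.22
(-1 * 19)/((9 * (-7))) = 0.30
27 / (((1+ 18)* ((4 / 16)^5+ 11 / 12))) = 1.55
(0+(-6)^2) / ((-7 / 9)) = -324 / 7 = -46.29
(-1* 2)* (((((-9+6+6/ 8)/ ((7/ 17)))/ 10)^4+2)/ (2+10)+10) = -750428301281/ 36879360000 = -20.35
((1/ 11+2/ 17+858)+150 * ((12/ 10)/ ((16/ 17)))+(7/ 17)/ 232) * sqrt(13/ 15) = 45529787 * sqrt(195)/ 650760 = 976.99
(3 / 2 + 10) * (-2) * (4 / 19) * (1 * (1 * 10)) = -920 / 19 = -48.42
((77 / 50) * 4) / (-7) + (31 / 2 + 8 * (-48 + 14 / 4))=-17069 / 50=-341.38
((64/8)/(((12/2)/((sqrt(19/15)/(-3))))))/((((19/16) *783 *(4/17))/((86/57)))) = -23392 *sqrt(285)/114478515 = -0.00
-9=-9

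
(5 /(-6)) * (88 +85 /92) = -74.10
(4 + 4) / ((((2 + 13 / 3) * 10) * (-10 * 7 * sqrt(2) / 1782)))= -5346 * sqrt(2) / 3325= -2.27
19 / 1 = 19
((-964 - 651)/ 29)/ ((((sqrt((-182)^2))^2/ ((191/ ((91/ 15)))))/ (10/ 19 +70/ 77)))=-18264375/ 240389149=-0.08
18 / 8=9 / 4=2.25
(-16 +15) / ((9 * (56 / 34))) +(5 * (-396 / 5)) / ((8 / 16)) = -199601 / 252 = -792.07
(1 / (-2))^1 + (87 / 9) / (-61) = -241 / 366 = -0.66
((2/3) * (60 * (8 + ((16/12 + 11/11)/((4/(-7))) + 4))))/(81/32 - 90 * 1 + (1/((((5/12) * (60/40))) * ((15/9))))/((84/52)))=-5320000/1459491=-3.65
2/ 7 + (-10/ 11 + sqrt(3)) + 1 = 29/ 77 + sqrt(3) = 2.11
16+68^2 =4640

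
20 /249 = 0.08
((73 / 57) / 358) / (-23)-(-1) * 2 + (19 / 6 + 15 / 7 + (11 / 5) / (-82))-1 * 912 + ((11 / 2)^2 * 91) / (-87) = -36576964558189 / 39063001740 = -936.36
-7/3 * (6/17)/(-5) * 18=252/85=2.96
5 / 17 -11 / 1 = -182 / 17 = -10.71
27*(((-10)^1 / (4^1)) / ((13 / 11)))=-1485 / 26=-57.12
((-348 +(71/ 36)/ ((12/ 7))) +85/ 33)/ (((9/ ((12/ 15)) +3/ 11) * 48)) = -1635989/ 2628288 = -0.62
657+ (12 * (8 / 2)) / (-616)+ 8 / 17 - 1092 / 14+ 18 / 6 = 762352 / 1309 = 582.39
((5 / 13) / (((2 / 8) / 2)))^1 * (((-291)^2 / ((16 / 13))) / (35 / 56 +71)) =564540 / 191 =2955.71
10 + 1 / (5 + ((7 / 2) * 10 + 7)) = 471 / 47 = 10.02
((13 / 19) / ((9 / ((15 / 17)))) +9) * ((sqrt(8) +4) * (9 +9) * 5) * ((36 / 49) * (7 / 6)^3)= 615020 * sqrt(2) / 323 +1230040 / 323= 6500.96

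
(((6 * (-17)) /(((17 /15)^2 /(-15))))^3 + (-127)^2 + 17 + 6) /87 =2767948326592 /142477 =19427334.42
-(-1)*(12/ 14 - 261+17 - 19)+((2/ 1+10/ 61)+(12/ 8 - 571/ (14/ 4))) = -360065/ 854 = -421.62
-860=-860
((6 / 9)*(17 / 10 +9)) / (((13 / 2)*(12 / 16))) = 856 / 585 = 1.46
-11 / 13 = -0.85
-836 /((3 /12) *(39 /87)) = -96976 /13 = -7459.69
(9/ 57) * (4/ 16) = 3/ 76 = 0.04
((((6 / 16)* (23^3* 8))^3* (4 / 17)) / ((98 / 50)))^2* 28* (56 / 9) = 84088391584484835554985564480000 / 14161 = 5938026381222006606523944000.00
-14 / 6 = -7 / 3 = -2.33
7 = 7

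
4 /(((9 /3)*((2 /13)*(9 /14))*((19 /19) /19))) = 6916 /27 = 256.15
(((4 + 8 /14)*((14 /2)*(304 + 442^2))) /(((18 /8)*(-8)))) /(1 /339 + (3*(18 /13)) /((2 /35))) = -287436292 /60069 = -4785.10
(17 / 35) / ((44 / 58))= 493 / 770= 0.64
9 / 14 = 0.64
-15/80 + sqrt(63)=-3/16 + 3 * sqrt(7)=7.75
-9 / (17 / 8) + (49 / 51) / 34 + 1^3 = -5561 / 1734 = -3.21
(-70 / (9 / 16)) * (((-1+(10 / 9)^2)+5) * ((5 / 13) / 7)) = -339200 / 9477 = -35.79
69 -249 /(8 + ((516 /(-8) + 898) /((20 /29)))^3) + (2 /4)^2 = 10431801357113713 /150639731095476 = 69.25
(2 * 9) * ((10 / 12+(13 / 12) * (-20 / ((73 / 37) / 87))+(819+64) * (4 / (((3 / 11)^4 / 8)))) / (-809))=-60388341181 / 531513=-113615.93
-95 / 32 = -2.97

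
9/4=2.25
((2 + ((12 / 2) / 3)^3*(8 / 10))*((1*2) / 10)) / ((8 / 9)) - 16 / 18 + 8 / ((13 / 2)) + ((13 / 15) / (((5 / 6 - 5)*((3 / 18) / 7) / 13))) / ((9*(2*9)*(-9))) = 3648287 / 1579500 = 2.31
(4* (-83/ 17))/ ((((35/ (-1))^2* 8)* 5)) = -83/ 208250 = -0.00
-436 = -436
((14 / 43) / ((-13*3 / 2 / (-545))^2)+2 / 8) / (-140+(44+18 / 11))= -732589033 / 271553256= -2.70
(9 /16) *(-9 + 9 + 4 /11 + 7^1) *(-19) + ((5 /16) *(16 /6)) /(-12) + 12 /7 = -854375 /11088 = -77.05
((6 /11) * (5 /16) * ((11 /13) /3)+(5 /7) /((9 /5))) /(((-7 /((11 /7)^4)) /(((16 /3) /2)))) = -42678515 /41294799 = -1.03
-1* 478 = -478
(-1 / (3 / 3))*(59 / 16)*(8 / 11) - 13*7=-2061 / 22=-93.68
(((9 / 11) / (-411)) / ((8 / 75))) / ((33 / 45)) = -3375 / 132616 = -0.03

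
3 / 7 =0.43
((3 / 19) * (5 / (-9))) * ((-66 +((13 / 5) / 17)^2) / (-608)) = -476681 / 50077920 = -0.01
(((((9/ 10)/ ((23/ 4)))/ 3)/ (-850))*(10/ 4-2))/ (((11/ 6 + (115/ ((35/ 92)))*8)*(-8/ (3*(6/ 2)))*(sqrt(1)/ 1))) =567/ 39743195000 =0.00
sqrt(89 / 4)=4.72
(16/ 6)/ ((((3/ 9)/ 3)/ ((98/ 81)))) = 784/ 27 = 29.04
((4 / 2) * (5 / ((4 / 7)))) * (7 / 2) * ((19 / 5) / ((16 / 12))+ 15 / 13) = 51009 / 208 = 245.24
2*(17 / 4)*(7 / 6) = 119 / 12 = 9.92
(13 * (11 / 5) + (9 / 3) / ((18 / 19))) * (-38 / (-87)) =18107 / 1305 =13.88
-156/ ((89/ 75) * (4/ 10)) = -29250/ 89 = -328.65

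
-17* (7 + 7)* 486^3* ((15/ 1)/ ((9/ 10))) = -455338648800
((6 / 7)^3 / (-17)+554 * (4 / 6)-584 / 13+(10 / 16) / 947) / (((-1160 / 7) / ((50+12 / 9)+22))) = -6147324881863 / 42825143088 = -143.54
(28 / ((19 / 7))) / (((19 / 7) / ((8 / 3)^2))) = 87808 / 3249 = 27.03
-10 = -10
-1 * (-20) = 20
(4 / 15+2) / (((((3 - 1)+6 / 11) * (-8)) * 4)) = -187 / 6720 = -0.03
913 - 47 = 866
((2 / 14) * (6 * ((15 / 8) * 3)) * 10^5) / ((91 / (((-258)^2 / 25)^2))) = 23926136918400 / 637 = 37560654502.98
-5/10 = -1/2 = -0.50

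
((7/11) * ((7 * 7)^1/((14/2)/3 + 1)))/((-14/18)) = -1323/110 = -12.03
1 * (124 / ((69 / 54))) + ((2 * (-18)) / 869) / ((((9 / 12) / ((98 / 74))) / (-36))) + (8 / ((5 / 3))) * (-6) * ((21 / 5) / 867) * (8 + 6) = 522139986072 / 5343024775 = 97.72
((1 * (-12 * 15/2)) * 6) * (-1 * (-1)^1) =-540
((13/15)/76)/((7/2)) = 0.00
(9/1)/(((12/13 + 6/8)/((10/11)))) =1560/319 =4.89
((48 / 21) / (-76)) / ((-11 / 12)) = 48 / 1463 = 0.03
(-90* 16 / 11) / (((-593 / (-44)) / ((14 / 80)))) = -1008 / 593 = -1.70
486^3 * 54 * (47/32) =18208762983/2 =9104381491.50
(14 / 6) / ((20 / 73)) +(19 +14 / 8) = 439 / 15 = 29.27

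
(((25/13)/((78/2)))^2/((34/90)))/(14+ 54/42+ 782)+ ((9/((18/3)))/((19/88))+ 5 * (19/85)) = 415234656930/51485857943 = 8.07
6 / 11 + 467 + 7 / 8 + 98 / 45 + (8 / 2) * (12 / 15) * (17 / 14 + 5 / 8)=476.48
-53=-53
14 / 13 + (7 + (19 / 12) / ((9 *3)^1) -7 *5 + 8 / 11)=-1210987 / 46332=-26.14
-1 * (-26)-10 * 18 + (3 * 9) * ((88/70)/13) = -68882/455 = -151.39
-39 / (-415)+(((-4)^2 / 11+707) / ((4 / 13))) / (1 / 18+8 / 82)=15514050669 / 1031690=15037.51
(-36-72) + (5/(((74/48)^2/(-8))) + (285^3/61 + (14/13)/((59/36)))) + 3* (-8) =24297623010735/64051403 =379345.68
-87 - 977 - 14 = -1078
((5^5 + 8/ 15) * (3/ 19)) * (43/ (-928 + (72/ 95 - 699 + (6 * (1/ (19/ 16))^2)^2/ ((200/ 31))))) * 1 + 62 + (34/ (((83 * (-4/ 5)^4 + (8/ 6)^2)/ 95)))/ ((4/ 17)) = 920988191131498589/ 2128710642081632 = 432.65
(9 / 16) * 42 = 189 / 8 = 23.62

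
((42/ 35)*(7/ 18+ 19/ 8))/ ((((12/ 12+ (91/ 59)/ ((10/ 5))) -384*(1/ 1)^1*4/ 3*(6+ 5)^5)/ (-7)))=82187/ 291901710210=0.00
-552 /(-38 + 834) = -138 /199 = -0.69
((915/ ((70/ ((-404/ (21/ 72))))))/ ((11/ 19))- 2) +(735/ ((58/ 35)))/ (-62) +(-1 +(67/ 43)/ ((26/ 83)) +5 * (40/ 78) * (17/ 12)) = -304973980462735/ 9751305564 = -31275.19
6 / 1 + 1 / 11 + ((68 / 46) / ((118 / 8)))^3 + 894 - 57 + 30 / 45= 69577959192340 / 82461927669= 843.76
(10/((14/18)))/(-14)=-45/49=-0.92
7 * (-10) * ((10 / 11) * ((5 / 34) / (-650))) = 35 / 2431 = 0.01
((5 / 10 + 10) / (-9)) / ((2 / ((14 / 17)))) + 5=461 / 102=4.52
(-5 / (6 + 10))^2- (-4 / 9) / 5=2149 / 11520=0.19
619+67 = 686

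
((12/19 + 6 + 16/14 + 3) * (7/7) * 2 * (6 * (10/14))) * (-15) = -1289700/931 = -1385.28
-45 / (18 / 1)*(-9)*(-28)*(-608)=383040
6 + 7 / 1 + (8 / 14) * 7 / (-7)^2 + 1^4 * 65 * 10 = 32491 / 49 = 663.08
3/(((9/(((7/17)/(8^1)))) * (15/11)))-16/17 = -5683/6120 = -0.93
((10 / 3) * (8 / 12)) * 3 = 20 / 3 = 6.67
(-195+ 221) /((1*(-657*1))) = -26 /657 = -0.04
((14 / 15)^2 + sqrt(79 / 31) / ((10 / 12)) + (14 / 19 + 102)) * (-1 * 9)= -442924 / 475 - 54 * sqrt(2449) / 155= -949.71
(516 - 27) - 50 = 439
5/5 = 1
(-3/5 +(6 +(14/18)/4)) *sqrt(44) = 1007 *sqrt(11)/90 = 37.11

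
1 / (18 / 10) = 5 / 9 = 0.56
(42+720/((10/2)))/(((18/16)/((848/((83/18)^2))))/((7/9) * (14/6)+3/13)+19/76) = 116901888/165793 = 705.11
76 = 76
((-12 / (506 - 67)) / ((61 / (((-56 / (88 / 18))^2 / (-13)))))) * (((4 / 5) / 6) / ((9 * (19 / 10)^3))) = 2822400 / 288924174253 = 0.00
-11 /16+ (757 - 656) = 1605 /16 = 100.31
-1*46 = -46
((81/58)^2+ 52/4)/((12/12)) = 50293/3364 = 14.95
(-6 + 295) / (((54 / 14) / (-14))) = -28322 / 27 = -1048.96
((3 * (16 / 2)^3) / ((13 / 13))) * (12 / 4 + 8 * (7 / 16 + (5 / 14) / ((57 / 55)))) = 14218.59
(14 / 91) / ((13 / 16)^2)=512 / 2197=0.23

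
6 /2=3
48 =48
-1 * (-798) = 798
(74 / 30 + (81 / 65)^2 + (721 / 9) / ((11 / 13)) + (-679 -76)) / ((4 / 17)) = -1166690518 / 418275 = -2789.29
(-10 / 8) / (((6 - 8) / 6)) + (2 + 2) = 31 / 4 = 7.75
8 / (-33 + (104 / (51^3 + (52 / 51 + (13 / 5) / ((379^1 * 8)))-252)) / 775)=-126934335780520 / 523604119012917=-0.24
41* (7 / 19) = 287 / 19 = 15.11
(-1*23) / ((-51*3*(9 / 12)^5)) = 23552 / 37179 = 0.63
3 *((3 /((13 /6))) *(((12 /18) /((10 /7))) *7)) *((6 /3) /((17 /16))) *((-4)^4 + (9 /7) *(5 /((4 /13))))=7815024 /1105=7072.42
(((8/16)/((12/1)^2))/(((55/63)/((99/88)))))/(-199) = -63/2801920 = -0.00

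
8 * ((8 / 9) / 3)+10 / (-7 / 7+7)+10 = 379 / 27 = 14.04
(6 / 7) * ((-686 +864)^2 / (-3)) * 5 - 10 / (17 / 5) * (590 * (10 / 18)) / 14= -48550270 / 1071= -45331.72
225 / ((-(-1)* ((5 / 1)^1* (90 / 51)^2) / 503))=145367 / 20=7268.35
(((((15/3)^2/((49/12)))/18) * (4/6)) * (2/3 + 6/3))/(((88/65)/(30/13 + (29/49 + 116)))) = 53.11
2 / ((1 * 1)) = 2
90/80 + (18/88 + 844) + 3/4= 74455/88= 846.08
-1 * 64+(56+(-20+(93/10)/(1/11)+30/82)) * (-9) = -537917/410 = -1311.99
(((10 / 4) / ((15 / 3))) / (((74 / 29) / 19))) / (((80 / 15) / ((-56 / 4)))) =-11571 / 1184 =-9.77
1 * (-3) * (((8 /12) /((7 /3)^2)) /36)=-1 /98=-0.01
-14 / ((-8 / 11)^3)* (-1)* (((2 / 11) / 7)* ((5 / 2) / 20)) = -121 / 1024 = -0.12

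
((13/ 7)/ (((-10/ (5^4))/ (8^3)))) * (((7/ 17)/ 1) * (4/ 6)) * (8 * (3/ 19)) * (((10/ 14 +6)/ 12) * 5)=-391040000/ 6783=-57650.01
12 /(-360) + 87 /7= 2603 /210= 12.40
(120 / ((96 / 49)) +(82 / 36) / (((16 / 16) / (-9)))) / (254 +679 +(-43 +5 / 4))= 163 / 3565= 0.05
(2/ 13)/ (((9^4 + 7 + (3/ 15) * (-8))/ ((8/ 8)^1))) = 5/ 213408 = 0.00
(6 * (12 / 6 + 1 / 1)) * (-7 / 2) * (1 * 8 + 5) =-819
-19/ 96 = -0.20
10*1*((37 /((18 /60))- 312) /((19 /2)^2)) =-22640 /1083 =-20.90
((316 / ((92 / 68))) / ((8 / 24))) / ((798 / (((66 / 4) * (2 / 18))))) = 14773 / 9177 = 1.61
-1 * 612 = -612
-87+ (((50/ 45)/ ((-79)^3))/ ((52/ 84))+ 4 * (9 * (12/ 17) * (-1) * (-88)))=702552470587/ 326884857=2149.24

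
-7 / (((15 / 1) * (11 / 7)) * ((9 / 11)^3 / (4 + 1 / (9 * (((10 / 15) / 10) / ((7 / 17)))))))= -1417031 / 557685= -2.54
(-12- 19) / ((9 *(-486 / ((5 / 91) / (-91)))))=-155 / 36221094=-0.00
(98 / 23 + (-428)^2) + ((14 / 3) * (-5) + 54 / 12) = 25277381 / 138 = 183169.43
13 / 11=1.18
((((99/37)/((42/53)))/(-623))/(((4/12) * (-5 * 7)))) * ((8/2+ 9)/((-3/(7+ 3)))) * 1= -22737/1129499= -0.02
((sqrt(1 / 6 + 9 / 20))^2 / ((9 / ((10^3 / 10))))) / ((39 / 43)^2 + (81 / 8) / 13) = 35574760 / 8314731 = 4.28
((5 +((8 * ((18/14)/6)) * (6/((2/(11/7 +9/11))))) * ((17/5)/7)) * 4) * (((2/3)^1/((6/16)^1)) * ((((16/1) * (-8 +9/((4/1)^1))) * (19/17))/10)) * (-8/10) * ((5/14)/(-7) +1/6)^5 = 3867023732552192/291357365420149875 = 0.01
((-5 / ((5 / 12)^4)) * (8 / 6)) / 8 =-27.65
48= 48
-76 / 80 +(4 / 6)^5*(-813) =-174979 / 1620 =-108.01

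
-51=-51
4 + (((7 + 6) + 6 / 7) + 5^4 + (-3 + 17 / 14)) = 8975 / 14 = 641.07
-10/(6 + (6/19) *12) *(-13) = 1235/93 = 13.28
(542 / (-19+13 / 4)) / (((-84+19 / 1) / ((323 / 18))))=350132 / 36855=9.50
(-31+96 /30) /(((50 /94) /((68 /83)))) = -444244 /10375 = -42.82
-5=-5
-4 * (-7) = 28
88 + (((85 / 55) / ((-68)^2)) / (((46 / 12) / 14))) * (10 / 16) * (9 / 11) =133228721 / 1513952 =88.00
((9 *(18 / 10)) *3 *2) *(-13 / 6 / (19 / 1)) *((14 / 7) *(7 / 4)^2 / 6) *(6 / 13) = -3969 / 760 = -5.22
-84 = -84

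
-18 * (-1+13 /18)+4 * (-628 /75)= -2137 /75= -28.49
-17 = -17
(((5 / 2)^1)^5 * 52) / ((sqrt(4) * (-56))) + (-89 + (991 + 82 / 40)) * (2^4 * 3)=194203787 / 4480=43349.06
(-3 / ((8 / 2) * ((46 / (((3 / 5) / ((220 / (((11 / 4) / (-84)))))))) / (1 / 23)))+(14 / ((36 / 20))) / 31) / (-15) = -0.02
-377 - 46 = -423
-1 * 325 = -325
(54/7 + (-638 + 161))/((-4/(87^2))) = 24864165/28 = 888005.89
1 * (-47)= -47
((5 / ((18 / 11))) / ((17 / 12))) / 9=0.24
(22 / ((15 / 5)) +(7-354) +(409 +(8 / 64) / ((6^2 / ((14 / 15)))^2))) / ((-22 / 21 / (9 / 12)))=-283046743 / 5702400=-49.64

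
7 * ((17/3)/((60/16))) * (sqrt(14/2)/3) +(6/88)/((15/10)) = 1/22 +476 * sqrt(7)/135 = 9.37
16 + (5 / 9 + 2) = 167 / 9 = 18.56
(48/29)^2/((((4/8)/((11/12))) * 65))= 4224/54665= 0.08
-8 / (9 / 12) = -10.67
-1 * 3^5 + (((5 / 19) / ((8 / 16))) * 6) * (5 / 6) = -4567 / 19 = -240.37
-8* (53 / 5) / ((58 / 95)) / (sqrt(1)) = -4028 / 29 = -138.90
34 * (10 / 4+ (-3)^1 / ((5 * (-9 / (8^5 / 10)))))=563431 / 75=7512.41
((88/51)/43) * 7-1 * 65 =-141929/2193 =-64.72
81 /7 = 11.57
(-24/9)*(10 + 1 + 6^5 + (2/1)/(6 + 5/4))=-602216/29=-20766.07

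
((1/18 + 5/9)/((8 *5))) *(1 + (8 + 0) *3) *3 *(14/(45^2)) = 77/9720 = 0.01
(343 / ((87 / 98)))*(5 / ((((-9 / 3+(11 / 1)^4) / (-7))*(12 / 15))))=-2941225 / 2547012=-1.15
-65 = -65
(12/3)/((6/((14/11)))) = 28/33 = 0.85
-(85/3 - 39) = 32/3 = 10.67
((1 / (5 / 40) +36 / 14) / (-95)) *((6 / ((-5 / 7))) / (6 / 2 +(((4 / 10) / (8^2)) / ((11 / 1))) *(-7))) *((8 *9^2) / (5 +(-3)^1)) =101.09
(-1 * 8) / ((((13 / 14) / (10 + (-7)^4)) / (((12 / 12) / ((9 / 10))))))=-2700320 / 117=-23079.66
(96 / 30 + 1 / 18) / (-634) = -293 / 57060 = -0.01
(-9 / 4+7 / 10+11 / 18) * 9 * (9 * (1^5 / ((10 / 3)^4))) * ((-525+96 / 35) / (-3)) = -750663693 / 7000000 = -107.24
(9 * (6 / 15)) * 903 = 16254 / 5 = 3250.80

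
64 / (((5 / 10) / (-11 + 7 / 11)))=-14592 / 11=-1326.55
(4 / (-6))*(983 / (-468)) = 983 / 702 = 1.40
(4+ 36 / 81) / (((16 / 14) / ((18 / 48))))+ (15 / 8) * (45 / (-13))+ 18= 2023 / 156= 12.97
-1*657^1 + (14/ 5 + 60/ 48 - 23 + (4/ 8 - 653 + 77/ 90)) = -238967/ 180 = -1327.59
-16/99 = -0.16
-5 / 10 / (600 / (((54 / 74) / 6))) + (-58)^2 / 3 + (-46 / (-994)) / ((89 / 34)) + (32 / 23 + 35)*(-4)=88153922950969 / 90341479200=975.79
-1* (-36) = 36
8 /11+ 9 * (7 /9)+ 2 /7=617 /77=8.01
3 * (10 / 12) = 5 / 2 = 2.50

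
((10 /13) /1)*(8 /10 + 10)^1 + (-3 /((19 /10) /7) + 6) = 804 /247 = 3.26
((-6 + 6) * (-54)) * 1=0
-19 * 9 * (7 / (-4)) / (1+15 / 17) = 20349 / 128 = 158.98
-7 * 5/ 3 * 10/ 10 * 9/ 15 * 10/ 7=-10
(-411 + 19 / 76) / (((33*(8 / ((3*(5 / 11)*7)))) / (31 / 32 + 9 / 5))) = -41.12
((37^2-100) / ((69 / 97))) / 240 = 13677 / 1840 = 7.43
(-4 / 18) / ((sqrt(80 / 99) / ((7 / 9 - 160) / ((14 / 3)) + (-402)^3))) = 2728523369 * sqrt(55) / 1260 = 16059738.79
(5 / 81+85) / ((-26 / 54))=-530 / 3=-176.67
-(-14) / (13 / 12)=168 / 13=12.92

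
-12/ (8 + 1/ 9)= -108/ 73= -1.48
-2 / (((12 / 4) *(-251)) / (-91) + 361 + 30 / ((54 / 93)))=-546 / 114917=-0.00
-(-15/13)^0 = -1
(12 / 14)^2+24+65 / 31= 40757 / 1519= 26.83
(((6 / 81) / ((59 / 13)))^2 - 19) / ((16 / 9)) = -10.69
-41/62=-0.66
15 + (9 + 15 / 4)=111 / 4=27.75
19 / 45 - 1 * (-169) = 7624 / 45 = 169.42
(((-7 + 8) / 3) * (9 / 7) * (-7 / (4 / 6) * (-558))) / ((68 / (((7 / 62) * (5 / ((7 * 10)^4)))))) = 81 / 93296000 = 0.00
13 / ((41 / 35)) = 11.10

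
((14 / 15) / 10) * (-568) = -3976 / 75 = -53.01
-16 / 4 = -4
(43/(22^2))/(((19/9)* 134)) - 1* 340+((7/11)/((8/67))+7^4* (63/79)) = 76908097059/48674428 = 1580.05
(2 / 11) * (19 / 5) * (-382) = -14516 / 55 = -263.93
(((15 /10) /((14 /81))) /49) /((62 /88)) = 2673 /10633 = 0.25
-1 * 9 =-9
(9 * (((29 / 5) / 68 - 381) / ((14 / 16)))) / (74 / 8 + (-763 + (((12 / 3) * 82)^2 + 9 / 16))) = -37299168 / 1017029335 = -0.04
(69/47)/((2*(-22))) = -69/2068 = -0.03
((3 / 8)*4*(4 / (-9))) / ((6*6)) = -1 / 54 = -0.02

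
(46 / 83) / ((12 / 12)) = 46 / 83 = 0.55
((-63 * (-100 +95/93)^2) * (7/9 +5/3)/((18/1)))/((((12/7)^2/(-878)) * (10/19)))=533313414568165/11209104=47578594.56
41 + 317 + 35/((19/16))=7362/19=387.47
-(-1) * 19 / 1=19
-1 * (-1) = 1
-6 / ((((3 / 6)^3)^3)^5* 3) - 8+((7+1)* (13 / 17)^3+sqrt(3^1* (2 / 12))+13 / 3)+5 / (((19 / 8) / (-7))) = -19706133488261356129 / 280041+sqrt(2) / 2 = -70368744177678.12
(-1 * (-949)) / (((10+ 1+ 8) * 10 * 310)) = 949 / 58900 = 0.02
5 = 5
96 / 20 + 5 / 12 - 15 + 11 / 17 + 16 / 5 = -1211 / 204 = -5.94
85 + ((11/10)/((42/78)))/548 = 3260743/38360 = 85.00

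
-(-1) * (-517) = -517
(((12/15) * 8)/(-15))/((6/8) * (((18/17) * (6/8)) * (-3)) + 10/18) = 13056/37675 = 0.35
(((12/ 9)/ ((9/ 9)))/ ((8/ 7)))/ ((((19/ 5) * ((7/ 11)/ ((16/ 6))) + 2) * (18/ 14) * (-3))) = -10780/ 103599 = -0.10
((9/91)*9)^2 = 6561/8281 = 0.79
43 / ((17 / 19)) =817 / 17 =48.06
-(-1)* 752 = 752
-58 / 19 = -3.05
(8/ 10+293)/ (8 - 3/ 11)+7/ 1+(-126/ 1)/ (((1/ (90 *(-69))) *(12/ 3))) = 83155509/ 425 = 195660.02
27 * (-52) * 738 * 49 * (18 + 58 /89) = -946973075.06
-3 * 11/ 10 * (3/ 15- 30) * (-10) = -4917/ 5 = -983.40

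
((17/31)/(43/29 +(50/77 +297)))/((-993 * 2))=-0.00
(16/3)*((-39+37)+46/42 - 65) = -22144/63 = -351.49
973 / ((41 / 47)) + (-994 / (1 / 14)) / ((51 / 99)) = -18050921 / 697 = -25898.02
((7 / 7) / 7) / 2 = 1 / 14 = 0.07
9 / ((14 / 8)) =36 / 7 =5.14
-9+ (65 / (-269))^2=-647024 / 72361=-8.94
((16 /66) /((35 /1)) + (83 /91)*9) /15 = 123359 /225225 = 0.55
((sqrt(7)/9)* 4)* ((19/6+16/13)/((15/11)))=3.79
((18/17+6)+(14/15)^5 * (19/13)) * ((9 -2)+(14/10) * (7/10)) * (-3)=-90329753108/466171875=-193.77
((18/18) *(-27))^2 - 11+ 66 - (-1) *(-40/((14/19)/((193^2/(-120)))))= 740659/42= 17634.74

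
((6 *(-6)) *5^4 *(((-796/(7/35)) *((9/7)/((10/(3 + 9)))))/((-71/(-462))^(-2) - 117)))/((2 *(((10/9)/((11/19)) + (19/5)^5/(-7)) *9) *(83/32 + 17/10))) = 165521235000000000/769207813096081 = 215.18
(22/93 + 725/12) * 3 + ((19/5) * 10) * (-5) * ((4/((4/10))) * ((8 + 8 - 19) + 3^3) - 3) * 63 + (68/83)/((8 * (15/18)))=-145976989431/51460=-2836707.92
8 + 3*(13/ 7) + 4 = 123/ 7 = 17.57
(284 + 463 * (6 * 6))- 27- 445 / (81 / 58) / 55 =15075013 / 891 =16919.21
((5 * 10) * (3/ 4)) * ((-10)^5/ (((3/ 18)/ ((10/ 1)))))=-225000000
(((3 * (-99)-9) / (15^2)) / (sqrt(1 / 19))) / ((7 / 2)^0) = -34 * sqrt(19) / 25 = -5.93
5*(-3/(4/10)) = -75/2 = -37.50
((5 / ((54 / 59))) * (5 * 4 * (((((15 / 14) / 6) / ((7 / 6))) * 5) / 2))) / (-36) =-36875 / 31752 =-1.16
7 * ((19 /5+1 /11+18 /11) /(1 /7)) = 14896 /55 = 270.84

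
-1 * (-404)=404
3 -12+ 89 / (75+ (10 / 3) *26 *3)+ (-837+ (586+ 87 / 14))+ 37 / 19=-22417641 / 89110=-251.57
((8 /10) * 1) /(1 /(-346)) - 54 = -330.80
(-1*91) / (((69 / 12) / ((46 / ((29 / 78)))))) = -56784 / 29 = -1958.07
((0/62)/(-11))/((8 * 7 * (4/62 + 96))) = 0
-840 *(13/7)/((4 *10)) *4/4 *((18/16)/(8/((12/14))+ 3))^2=-28431/87616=-0.32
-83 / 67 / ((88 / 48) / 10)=-4980 / 737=-6.76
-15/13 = -1.15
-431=-431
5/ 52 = 0.10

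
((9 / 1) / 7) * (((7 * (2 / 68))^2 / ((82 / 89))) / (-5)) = -5607 / 473960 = -0.01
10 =10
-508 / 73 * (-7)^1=3556 / 73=48.71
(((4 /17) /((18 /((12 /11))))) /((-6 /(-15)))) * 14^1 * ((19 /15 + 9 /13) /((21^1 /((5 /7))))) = 15280 /459459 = 0.03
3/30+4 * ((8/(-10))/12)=-1/6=-0.17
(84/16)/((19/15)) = 315/76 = 4.14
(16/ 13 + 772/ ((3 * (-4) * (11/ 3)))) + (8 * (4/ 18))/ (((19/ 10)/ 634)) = 14106977/ 24453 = 576.90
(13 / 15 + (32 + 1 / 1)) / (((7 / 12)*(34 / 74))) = 75184 / 595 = 126.36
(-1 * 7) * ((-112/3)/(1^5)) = 784/3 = 261.33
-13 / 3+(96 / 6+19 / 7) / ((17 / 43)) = 15352 / 357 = 43.00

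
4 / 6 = 2 / 3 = 0.67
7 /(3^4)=7 /81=0.09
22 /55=2 /5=0.40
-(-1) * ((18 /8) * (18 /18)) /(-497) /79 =-9 /157052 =-0.00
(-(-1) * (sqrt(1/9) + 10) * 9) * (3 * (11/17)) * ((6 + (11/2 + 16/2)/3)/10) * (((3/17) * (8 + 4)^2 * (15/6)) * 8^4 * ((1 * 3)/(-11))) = -3887751168/289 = -13452426.19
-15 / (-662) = 15 / 662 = 0.02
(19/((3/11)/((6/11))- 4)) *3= -114/7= -16.29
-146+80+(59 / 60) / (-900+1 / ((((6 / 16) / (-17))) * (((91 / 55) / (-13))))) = -15074813 / 228400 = -66.00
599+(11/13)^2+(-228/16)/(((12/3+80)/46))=5601859/9464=591.91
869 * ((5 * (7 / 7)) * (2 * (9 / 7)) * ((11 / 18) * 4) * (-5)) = -955900 / 7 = -136557.14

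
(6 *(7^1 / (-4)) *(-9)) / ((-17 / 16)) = -1512 / 17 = -88.94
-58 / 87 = -2 / 3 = -0.67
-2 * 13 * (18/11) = -468/11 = -42.55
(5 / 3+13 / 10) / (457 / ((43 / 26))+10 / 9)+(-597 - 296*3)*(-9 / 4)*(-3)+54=-9969.74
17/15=1.13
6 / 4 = 3 / 2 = 1.50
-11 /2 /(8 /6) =-33 /8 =-4.12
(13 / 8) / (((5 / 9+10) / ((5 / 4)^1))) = 117 / 608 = 0.19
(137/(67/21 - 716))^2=8277129/224070961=0.04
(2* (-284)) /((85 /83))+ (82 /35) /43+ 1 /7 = -2837059 /5117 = -554.44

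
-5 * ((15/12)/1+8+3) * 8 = -490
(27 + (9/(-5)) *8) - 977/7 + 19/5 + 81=-1476/35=-42.17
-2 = -2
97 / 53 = 1.83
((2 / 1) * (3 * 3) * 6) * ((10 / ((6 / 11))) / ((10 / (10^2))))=19800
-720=-720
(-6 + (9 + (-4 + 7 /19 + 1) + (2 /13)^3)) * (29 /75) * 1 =150133 /1043575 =0.14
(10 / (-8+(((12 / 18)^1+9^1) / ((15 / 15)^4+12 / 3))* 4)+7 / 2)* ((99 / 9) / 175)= -374 / 175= -2.14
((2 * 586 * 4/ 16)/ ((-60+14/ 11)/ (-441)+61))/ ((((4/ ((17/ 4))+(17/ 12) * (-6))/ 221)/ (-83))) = 886437618066/ 76215149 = 11630.73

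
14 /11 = 1.27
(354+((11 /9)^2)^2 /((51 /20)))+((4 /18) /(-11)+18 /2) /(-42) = 2610818597 /7361442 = 354.66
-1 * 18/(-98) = 9/49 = 0.18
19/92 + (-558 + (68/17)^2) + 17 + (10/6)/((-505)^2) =-7387717123/14077380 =-524.79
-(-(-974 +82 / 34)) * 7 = -115619 / 17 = -6801.12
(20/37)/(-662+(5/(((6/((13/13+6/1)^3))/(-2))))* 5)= -60/390757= -0.00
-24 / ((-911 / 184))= 4416 / 911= 4.85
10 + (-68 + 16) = -42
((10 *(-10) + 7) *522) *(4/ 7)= -194184/ 7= -27740.57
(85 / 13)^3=614125 / 2197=279.53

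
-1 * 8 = -8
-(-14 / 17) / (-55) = -14 / 935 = -0.01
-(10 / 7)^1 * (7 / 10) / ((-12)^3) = 1 / 1728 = 0.00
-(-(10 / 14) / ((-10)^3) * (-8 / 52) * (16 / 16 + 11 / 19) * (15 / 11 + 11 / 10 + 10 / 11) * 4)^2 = -25281 / 4613805625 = -0.00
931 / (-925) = -931 / 925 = -1.01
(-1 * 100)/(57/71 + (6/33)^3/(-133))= -1256863300/10089743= -124.57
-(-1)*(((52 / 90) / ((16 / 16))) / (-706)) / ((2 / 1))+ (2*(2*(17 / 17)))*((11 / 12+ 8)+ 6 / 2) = 1514357 / 31770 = 47.67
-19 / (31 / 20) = -380 / 31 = -12.26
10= 10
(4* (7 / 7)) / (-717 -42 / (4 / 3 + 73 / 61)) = -1852 / 339657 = -0.01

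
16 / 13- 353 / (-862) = 18381 / 11206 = 1.64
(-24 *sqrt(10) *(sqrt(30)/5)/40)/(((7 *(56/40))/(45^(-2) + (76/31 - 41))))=691384 *sqrt(3)/146475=8.18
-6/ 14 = -3/ 7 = -0.43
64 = 64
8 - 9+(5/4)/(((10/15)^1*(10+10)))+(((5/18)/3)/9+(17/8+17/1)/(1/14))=2075057/7776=266.85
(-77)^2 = 5929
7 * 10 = 70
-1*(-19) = 19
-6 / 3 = -2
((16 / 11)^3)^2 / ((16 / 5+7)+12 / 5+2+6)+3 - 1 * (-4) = 1361181561 / 182470783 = 7.46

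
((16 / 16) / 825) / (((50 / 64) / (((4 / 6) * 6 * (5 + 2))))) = 896 / 20625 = 0.04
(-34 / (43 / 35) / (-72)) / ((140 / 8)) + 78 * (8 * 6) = 2897873 / 774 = 3744.02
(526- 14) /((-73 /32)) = -16384 /73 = -224.44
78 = 78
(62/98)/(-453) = -31/22197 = -0.00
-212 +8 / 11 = -2324 / 11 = -211.27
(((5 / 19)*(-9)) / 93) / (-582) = 5 / 114266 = 0.00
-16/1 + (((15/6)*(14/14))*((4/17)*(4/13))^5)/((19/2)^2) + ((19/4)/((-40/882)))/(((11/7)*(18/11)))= -56.73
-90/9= -10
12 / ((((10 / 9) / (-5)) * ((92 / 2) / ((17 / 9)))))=-51 / 23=-2.22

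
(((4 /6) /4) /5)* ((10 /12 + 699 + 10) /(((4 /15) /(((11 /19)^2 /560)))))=515339 /9703680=0.05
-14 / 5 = -2.80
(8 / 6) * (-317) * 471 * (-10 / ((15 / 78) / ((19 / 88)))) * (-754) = -18537758044 / 11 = -1685250731.27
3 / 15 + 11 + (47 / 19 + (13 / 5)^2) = 9706 / 475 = 20.43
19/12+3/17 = 359/204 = 1.76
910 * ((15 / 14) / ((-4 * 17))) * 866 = -422175 / 34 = -12416.91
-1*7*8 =-56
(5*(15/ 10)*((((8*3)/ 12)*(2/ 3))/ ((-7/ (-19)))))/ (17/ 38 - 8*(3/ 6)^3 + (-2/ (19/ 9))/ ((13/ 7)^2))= -1220180/ 37191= -32.81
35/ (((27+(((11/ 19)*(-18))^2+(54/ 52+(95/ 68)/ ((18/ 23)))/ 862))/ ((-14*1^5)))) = -3.61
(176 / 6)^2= 7744 / 9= 860.44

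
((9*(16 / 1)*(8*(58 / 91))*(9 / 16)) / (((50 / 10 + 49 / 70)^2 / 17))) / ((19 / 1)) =7099200 / 624169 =11.37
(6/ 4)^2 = 9/ 4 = 2.25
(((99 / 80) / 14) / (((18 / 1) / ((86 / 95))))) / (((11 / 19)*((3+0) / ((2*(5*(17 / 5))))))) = 731 / 8400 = 0.09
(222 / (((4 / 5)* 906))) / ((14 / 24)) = 0.53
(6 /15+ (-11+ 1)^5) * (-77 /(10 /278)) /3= 71353047.92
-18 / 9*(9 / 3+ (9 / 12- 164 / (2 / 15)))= 4905 / 2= 2452.50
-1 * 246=-246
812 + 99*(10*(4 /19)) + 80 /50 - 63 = 91107 /95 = 959.02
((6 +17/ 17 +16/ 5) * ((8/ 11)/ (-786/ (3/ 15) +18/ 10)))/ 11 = -136/ 792187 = -0.00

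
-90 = -90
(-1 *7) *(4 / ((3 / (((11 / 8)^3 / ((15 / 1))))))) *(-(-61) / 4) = -568337 / 23040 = -24.67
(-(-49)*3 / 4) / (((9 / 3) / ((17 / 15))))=833 / 60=13.88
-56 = -56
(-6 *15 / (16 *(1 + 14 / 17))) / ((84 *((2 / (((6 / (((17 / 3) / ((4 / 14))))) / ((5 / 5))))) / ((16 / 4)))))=-135 / 6076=-0.02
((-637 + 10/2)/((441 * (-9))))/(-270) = -316/535815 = -0.00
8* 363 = 2904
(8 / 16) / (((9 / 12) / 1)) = 2 / 3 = 0.67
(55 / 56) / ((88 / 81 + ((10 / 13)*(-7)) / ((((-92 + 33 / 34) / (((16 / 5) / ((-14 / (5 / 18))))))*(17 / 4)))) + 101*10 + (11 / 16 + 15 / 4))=71698770 / 74135602639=0.00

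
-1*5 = -5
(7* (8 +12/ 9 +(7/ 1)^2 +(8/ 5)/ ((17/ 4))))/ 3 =104797/ 765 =136.99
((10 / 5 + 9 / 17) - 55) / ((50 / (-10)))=892 / 85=10.49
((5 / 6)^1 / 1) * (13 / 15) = 13 / 18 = 0.72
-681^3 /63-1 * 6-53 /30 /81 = -85271837501 /17010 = -5013041.59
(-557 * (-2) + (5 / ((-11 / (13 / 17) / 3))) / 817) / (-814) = -170195611 / 124362106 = -1.37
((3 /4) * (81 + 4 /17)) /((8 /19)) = 144.70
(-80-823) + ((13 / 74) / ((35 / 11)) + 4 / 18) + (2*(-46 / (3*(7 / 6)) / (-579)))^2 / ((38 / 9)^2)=-1980689396067169 / 2194128878130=-902.72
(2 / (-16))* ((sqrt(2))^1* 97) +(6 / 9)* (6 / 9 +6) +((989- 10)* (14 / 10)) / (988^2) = 195290477 / 43926480- 97* sqrt(2) / 8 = -12.70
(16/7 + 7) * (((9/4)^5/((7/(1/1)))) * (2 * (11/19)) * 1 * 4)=42220035/119168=354.29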